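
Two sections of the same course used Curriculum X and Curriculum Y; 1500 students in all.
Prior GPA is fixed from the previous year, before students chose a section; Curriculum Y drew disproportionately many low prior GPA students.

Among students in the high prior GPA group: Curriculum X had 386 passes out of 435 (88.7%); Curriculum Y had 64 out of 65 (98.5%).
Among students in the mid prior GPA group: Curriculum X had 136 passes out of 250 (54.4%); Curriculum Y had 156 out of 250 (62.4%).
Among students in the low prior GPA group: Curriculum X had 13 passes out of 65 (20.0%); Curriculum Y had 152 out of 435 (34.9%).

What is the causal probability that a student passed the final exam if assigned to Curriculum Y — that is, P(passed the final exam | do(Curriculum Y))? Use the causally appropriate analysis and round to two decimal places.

0.65

The stratified and pooled comparisons disagree (Curriculum Y wins within each prior GPA band; Curriculum X wins overall), so the answer turns on the causal role of prior GPA band.
The imbalance in prior GPA band arose from how students were allocated, not from anything the teaching method did; and prior GPA band independently affects the outcome. The pooled gap is confounded — condition on prior GPA band.
Standardising Curriculum Y to the population prior GPA band mix: 0.333·64/65 + 0.333·156/250 + 0.333·152/435 = 0.653.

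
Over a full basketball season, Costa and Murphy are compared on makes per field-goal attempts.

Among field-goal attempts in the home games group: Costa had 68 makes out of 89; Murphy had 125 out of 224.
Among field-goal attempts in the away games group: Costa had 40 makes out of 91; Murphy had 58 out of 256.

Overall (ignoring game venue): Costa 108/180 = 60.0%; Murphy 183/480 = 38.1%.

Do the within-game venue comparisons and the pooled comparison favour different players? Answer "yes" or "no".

no

Within each game venue level (home games 76.4% vs 55.8%; away games 44.0% vs 22.7%), Costa has the higher rate every time. Pooled: 60.0% vs 38.1% — Costa has the higher rate overall. They agree.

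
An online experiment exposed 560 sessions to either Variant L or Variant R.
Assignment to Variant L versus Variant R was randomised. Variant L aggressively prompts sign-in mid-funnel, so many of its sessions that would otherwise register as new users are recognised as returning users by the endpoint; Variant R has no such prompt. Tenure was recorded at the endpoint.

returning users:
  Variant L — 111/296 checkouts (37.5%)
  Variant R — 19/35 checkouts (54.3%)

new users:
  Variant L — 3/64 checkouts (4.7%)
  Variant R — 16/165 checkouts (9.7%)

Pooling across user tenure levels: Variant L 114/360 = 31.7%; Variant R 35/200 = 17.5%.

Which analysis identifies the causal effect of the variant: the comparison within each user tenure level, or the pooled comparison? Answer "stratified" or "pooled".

User tenure here is a post-treatment variable shaped by the variant; conditioning on it would introduce bias rather than remove it. The overall comparison is the causal one.
Pooled: Variant L 31.7% vs Variant R 17.5%; Variant L is higher overall.

pooled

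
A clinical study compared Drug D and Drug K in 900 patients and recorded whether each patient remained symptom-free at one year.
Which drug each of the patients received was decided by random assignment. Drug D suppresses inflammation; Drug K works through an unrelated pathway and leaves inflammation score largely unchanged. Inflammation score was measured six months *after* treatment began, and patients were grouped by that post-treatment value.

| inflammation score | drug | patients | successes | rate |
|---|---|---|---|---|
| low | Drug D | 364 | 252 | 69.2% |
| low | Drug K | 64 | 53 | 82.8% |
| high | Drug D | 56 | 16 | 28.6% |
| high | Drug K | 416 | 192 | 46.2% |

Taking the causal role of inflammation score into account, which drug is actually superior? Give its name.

Within every inflammation score level Drug K has the higher rate, yet pooled Drug D does — Simpson's reversal.
Inflammation score is recorded after the drug and is itself shifted by it — it sits on the causal path from drug to outcome. Conditioning on a mediator would strip out part of the effect we want; the pooled comparison gives the total causal effect.
Pooled: Drug D 63.8% vs Drug K 51.0%; Drug D is higher overall.

Drug D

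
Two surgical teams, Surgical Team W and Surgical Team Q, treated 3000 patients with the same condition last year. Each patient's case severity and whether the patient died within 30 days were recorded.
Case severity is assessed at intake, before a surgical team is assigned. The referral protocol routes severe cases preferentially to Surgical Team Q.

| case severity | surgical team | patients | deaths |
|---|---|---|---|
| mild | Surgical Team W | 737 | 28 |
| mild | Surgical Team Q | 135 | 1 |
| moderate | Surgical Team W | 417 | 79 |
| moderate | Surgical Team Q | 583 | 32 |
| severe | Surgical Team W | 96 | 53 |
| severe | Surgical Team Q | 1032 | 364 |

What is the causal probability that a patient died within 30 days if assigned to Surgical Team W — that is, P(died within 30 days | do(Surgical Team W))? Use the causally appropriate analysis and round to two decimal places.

0.28

The case severity-specific comparison favours Surgical Team Q throughout, but the pooled figures favour Surgical Team W. The question is whether to condition on case severity.
Here case severity is a common cause — it drives both which surgical team a case falls under and the outcome. The crude comparison mixes populations; the stratum-specific rates are the causally relevant ones.
Standardising Surgical Team W to the population case severity mix: 0.291·28/737 + 0.333·79/417 + 0.376·53/96 = 0.282.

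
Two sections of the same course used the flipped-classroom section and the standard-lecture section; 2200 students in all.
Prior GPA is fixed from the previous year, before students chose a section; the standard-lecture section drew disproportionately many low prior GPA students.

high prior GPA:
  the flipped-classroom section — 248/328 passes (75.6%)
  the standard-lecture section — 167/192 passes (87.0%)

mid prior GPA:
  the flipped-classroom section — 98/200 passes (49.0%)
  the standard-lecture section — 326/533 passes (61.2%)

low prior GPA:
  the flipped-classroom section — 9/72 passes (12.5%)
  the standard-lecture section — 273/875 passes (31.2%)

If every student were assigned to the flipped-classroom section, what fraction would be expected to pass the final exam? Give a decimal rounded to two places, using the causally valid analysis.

The prior GPA band-specific comparison favours the standard-lecture section throughout, but the pooled figures favour the flipped-classroom section. The question is whether to condition on prior GPA band.
The imbalance in prior GPA band arose from how students were allocated, not from anything the teaching method did; and prior GPA band independently affects the outcome. The pooled gap is confounded — condition on prior GPA band.
Standardising the flipped-classroom section to the population prior GPA band mix: 0.236·248/328 + 0.333·98/200 + 0.430·9/72 = 0.396.

0.40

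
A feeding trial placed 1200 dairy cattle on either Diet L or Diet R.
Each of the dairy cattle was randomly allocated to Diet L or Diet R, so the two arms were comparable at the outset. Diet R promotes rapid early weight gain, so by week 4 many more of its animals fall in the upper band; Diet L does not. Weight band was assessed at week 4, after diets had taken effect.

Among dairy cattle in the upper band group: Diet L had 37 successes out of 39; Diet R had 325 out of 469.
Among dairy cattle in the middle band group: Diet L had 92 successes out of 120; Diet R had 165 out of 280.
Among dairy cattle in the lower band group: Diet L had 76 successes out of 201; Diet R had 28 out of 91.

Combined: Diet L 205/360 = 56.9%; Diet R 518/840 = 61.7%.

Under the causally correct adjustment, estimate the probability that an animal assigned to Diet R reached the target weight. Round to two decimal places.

Week-4 weight band is recorded after the diet and is itself shifted by it — it sits on the causal path from diet to outcome. Conditioning on a mediator would strip out part of the effect we want; the pooled comparison gives the total causal effect.
So P(outcome | do(Diet R)) is just the pooled rate for Diet R: 518/840 = 0.617.

0.62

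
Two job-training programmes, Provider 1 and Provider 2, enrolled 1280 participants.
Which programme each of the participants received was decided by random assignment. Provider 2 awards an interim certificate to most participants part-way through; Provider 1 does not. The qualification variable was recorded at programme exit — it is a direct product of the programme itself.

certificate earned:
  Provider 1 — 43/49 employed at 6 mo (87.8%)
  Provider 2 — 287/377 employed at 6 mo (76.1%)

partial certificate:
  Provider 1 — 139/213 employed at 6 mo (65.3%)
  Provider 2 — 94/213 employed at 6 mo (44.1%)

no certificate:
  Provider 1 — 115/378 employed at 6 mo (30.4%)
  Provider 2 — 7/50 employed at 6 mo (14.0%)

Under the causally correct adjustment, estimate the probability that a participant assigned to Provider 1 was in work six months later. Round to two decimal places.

0.46

Stratifying would compare programmes among participants the programmes themselves sorted into qualification attained during the programme groups — a form of selection on an intermediate. The unconditioned pooled rates give the total causal effect.
So P(outcome | do(Provider 1)) is just the pooled rate for Provider 1: 297/640 = 0.464.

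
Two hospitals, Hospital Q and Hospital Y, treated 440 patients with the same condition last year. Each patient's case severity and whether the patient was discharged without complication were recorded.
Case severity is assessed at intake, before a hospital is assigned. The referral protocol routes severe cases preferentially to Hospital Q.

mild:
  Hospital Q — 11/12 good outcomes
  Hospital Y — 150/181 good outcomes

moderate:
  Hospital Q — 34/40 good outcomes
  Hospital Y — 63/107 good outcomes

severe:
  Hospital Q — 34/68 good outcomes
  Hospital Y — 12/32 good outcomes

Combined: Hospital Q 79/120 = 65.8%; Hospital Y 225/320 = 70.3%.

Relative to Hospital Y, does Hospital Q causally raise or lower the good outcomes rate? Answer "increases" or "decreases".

increases

Case severity satisfies the back-door criterion: it is not a descendant of the hospital, and it blocks the spurious path from hospital to outcome. Adjusting for it (i.e., using the within-case severity rates) gives the causal effect.
Within each level — mild: 91.7% vs 82.9%; moderate: 85.0% vs 58.9%; severe: 50.0% vs 37.5% — Hospital Q is higher every time.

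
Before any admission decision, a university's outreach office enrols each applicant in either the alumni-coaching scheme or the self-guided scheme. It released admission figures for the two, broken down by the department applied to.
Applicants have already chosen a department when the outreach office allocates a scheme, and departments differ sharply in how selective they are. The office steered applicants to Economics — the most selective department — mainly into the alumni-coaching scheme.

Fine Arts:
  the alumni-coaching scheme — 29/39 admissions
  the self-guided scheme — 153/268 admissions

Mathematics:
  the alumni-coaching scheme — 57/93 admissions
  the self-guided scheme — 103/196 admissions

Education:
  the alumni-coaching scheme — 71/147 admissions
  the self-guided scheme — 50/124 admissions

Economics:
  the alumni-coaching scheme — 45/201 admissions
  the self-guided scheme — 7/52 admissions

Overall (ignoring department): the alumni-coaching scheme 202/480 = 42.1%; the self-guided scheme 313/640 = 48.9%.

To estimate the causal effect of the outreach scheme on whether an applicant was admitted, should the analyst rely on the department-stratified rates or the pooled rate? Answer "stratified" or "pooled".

stratified

the alumni-coaching scheme is higher inside every department stratum but the self-guided scheme is higher in aggregate. Whether to stratify depends on how department relates to the outreach scheme.
Department is set before the outreach scheme has any effect — it is not caused by the outreach scheme — and it independently drives the outcome. That makes it a confounder, so the causal comparison is within department levels.
Within each level — Fine Arts: 74.4% vs 57.1%; Mathematics: 61.3% vs 52.6%; Education: 48.3% vs 40.3%; Economics: 22.4% vs 13.5% — the alumni-coaching scheme is higher every time.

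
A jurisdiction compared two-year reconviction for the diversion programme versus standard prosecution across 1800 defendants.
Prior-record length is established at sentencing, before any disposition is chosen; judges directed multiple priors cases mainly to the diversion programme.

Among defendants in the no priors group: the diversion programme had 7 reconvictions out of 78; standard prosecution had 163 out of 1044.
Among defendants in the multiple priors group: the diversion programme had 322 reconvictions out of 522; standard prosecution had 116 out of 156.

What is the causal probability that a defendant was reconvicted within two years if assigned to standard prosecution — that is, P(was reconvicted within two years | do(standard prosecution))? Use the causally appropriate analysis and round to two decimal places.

0.38

Prior-record length is set before the disposition has any effect — it is not caused by the disposition — and it independently drives the outcome. That makes it a confounder, so the causal comparison is within prior-record length levels.
Standardising standard prosecution to the population prior-record length mix: 0.623·163/1044 + 0.377·116/156 = 0.377.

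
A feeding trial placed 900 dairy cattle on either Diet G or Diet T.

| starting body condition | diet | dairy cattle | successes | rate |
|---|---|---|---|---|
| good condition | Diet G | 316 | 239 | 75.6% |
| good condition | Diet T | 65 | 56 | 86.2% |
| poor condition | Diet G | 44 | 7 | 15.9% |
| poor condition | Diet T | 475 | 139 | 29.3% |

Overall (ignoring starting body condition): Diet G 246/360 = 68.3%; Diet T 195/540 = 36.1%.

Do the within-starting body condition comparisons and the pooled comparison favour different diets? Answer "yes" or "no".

Within each starting body condition level (good condition 75.6% vs 86.2%; poor condition 15.9% vs 29.3%), Diet T has the higher rate every time. Pooled: 68.3% vs 36.1% — Diet G has the higher rate overall. The two comparisons disagree.

yes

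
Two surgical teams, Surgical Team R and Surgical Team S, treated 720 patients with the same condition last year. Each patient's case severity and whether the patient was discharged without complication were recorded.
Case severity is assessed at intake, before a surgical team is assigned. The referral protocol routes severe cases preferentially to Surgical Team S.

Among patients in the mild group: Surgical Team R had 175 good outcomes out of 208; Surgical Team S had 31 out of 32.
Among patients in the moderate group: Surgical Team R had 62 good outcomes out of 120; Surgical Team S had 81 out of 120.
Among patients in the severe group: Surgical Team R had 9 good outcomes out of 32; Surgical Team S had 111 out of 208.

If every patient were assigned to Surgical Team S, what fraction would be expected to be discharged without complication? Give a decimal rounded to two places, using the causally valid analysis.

Case severity differs across surgical teams for reasons unrelated to any effect of the surgical team itself, and it separately predicts the outcome — a classic confounder. We must compare within case severity levels.
Standardising Surgical Team S to the population case severity mix: 0.333·31/32 + 0.333·81/120 + 0.333·111/208 = 0.726.

0.73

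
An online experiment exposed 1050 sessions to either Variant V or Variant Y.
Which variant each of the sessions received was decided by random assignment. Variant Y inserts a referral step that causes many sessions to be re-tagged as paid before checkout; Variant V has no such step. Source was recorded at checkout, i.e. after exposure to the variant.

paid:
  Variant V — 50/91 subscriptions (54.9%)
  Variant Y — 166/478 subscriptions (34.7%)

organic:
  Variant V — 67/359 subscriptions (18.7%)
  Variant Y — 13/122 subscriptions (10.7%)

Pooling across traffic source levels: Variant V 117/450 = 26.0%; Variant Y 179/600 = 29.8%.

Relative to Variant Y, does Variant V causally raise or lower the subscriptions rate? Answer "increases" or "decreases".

The distribution of traffic source is itself part of what the variant does — it is an intermediate outcome. Holding it fixed would remove that part of the effect; the total effect is the pooled difference.
Pooled: Variant V 26.0% vs Variant Y 29.8%; Variant Y is higher overall.

decreases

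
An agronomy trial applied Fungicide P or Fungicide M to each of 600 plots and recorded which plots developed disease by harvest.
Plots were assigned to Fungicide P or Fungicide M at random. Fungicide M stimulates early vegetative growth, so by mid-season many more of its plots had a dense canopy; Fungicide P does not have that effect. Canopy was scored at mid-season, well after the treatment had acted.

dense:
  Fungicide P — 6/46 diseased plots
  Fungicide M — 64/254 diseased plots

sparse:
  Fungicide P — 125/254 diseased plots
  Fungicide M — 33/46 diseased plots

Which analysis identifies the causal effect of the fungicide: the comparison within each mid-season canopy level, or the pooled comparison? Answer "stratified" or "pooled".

Mid-season canopy here is a post-treatment variable shaped by the fungicide; conditioning on it would introduce bias rather than remove it. The overall comparison is the causal one.
Pooled: Fungicide P 43.7% vs Fungicide M 32.3%; Fungicide M is lower overall.

pooled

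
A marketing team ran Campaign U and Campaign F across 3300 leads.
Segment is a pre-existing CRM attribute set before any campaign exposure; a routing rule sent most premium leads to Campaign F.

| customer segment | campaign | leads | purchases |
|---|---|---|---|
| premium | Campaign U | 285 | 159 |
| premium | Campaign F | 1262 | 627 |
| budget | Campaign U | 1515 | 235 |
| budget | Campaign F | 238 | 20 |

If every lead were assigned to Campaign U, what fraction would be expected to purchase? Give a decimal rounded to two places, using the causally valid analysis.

Campaign U is higher inside every customer segment stratum but Campaign F is higher in aggregate. Whether to stratify depends on how customer segment relates to the campaign.
Customer segment satisfies the back-door criterion: it is not a descendant of the campaign, and it blocks the spurious path from campaign to outcome. Adjusting for it (i.e., using the within-customer segment rates) gives the causal effect.
Standardising Campaign U to the population customer segment mix: 0.469·159/285 + 0.531·235/1515 = 0.344.

0.34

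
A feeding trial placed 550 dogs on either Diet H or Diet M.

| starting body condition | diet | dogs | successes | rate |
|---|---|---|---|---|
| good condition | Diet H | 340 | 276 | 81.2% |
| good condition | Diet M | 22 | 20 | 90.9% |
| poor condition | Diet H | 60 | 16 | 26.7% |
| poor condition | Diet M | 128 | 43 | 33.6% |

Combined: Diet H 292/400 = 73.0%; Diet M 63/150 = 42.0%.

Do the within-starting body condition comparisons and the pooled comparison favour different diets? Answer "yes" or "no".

Within each starting body condition level (good condition 81.2% vs 90.9%; poor condition 26.7% vs 33.6%), Diet M has the higher rate every time. Pooled: 73.0% vs 42.0% — Diet H has the higher rate overall. The two comparisons disagree.

yes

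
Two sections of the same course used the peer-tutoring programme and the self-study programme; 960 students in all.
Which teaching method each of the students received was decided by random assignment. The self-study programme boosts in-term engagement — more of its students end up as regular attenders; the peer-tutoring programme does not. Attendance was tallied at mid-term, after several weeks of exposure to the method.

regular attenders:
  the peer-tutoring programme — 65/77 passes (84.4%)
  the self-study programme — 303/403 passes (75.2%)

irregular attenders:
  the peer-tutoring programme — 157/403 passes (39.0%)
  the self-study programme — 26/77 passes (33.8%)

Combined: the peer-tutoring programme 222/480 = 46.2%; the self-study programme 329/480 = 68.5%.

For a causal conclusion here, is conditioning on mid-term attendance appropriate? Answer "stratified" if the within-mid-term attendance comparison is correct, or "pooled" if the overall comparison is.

pooled

the peer-tutoring programme is higher inside every mid-term attendance stratum but the self-study programme is higher in aggregate. Whether to stratify depends on how mid-term attendance relates to the teaching method.
Mid-term attendance is downstream of the teaching method. One should not condition on a consequence of treatment, so the overall rates are the right comparison.
Pooled: the peer-tutoring programme 46.2% vs the self-study programme 68.5%; the self-study programme is higher overall.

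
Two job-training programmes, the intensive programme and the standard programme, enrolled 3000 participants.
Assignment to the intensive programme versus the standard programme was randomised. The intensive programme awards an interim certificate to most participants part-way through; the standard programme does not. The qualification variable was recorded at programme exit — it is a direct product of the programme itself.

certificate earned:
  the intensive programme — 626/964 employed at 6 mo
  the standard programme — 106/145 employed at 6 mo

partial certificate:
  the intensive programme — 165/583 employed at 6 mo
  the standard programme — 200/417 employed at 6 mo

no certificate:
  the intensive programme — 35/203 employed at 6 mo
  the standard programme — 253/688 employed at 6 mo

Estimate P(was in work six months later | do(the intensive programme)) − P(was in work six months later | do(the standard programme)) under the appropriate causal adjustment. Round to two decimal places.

Within every qualification attained during the programme level the standard programme has the higher rate, yet pooled the intensive programme does — Simpson's reversal.
The distribution of qualification attained during the programme is itself part of what the programme does — it is an intermediate outcome. Holding it fixed would remove that part of the effect; the total effect is the pooled difference.
The causal difference is the pooled difference: 0.472 − 0.447 = +0.025.

+0.02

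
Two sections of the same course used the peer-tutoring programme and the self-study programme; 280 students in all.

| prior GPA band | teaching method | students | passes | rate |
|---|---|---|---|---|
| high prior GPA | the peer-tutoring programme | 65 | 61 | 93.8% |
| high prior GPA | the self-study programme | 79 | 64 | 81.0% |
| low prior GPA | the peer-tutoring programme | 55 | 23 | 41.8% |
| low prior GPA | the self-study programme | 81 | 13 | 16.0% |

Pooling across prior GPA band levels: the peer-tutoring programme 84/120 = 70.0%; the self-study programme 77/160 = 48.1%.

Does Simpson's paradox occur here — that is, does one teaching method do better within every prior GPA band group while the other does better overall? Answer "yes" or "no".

no

Within each prior GPA band level (high prior GPA 93.8% vs 81.0%; low prior GPA 41.8% vs 16.0%), the peer-tutoring programme has the higher rate every time. Pooled: 70.0% vs 48.1% — the peer-tutoring programme has the higher rate overall. They agree.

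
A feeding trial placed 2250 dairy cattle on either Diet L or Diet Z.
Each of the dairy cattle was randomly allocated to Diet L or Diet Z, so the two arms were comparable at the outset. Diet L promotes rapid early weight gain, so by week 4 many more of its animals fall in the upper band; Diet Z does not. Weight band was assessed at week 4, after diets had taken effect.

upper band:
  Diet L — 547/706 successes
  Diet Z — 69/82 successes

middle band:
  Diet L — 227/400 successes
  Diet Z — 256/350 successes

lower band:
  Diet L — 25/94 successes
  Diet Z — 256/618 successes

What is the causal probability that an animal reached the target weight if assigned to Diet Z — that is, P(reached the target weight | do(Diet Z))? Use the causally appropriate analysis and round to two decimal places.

0.55

Within every week-4 weight band level Diet Z has the higher rate, yet pooled Diet L does — Simpson's reversal.
Week-4 weight band lies on the pathway diet → week-4 weight band → outcome, so adjusting for it blocks the indirect effect. For the total causal effect of diet, use the unadjusted pooled rates.
So P(outcome | do(Diet Z)) is just the pooled rate for Diet Z: 581/1050 = 0.553.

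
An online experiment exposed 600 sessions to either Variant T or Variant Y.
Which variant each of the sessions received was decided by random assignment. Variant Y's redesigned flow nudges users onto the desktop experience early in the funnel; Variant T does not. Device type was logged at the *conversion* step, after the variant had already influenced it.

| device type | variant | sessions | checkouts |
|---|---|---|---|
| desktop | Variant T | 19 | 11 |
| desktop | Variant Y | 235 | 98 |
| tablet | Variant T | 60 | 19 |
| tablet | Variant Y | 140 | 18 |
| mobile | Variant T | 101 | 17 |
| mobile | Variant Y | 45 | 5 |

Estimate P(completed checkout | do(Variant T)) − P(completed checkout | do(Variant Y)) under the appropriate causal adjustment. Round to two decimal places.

-0.03

Variant T is higher inside every device type stratum but Variant Y is higher in aggregate. Whether to stratify depends on how device type relates to the variant.
Device type here is a post-treatment variable shaped by the variant; conditioning on it would introduce bias rather than remove it. The overall comparison is the causal one.
The causal difference is the pooled difference: 0.261 − 0.288 = -0.027.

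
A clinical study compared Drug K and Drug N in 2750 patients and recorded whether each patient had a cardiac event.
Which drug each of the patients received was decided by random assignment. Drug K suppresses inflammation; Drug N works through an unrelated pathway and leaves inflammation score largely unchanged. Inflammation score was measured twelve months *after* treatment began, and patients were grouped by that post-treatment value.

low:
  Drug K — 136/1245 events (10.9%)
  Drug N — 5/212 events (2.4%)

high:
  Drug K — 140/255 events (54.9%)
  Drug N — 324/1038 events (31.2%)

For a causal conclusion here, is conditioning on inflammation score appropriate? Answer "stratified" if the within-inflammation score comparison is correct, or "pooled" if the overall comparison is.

pooled

The inflammation score-specific comparison favours Drug N throughout, but the pooled figures favour Drug K. The question is whether to condition on inflammation score.
Inflammation score is recorded after the drug and is itself shifted by it — it sits on the causal path from drug to outcome. Conditioning on a mediator would strip out part of the effect we want; the pooled comparison gives the total causal effect.
Pooled: Drug K 18.4% vs Drug N 26.3%; Drug K is lower overall.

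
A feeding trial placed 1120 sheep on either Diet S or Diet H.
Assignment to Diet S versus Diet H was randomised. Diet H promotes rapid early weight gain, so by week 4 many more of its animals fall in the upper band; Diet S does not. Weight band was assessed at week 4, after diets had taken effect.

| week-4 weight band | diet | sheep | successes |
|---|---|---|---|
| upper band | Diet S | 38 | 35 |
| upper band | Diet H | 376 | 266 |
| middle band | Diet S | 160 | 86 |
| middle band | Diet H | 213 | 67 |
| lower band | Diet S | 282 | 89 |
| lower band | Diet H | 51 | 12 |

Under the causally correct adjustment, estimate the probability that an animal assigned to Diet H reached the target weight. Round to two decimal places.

0.54

The week-4 weight band-specific comparison favours Diet S throughout, but the pooled figures favour Diet H. The question is whether to condition on week-4 weight band.
Week-4 weight band is recorded after the diet and is itself shifted by it — it sits on the causal path from diet to outcome. Conditioning on a mediator would strip out part of the effect we want; the pooled comparison gives the total causal effect.
So P(outcome | do(Diet H)) is just the pooled rate for Diet H: 345/640 = 0.539.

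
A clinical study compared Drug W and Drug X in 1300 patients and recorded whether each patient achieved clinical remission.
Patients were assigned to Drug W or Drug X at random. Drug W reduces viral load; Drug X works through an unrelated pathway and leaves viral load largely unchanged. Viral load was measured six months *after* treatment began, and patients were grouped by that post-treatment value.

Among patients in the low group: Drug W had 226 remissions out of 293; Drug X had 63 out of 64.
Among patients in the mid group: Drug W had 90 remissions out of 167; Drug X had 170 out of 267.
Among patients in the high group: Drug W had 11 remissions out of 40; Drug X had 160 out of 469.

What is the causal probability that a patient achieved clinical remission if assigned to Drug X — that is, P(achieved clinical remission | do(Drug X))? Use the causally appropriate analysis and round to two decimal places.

0.49

Within every viral load level Drug X has the higher rate, yet pooled Drug W does — Simpson's reversal.
The distribution of viral load is itself part of what the drug does — it is an intermediate outcome. Holding it fixed would remove that part of the effect; the total effect is the pooled difference.
So P(outcome | do(Drug X)) is just the pooled rate for Drug X: 393/800 = 0.491.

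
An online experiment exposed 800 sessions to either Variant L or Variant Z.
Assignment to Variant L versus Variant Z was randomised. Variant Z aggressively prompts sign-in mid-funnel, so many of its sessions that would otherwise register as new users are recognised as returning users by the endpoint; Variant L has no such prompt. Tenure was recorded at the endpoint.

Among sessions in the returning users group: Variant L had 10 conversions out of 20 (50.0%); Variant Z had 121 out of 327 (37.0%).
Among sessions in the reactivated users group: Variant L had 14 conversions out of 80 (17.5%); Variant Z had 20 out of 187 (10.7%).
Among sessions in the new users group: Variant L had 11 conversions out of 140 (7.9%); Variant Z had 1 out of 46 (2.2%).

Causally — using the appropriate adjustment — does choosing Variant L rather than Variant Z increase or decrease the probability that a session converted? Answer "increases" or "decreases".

decreases

The distribution of user tenure is itself part of what the variant does — it is an intermediate outcome. Holding it fixed would remove that part of the effect; the total effect is the pooled difference.
Pooled: Variant L 14.6% vs Variant Z 25.4%; Variant Z is higher overall.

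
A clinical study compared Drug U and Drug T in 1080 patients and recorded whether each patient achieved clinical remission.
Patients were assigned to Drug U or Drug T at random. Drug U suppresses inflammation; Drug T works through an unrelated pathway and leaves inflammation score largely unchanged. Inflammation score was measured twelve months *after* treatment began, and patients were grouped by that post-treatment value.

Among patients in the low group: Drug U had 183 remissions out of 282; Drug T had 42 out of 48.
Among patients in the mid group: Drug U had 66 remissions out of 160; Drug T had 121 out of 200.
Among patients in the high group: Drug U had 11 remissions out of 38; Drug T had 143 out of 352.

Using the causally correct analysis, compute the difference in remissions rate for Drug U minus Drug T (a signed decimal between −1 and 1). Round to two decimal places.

Inflammation score lies on the pathway drug → inflammation score → outcome, so adjusting for it blocks the indirect effect. For the total causal effect of drug, use the unadjusted pooled rates.
The causal difference is the pooled difference: 0.542 − 0.510 = +0.032.

+0.03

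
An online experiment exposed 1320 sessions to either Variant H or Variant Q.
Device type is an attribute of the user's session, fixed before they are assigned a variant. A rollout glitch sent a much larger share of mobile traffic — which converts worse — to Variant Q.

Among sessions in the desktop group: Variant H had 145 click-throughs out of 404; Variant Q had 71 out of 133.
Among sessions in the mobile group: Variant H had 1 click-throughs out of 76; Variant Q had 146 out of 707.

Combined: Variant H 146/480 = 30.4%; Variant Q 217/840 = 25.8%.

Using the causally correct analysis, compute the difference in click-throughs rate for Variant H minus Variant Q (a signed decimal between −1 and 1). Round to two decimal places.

-0.19

The device type-specific comparison favours Variant Q throughout, but the pooled figures favour Variant H. The question is whether to condition on device type.
Since device type is a pre-existing factor (not a product of the variant) and it affects the outcome on its own, it is a confounder. The stratified rates, not the pooled rate, identify the causal effect.
Adjusting over the population distribution of device type: 0.407·(0.359−0.534) + 0.593·(0.013−0.207) = -0.186.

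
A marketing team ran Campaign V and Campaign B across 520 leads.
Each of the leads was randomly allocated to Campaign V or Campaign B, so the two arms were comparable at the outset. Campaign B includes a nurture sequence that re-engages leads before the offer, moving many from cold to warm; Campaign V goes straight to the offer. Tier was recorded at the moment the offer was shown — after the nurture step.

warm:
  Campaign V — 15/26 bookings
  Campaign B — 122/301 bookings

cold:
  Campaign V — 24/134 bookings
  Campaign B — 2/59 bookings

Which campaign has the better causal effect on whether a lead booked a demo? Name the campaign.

Campaign B

Stratifying would compare campaigns among leads the campaigns themselves sorted into engagement tier groups — a form of selection on an intermediate. The unconditioned pooled rates give the total causal effect.
Pooled: Campaign V 24.4% vs Campaign B 34.4%; Campaign B is higher overall.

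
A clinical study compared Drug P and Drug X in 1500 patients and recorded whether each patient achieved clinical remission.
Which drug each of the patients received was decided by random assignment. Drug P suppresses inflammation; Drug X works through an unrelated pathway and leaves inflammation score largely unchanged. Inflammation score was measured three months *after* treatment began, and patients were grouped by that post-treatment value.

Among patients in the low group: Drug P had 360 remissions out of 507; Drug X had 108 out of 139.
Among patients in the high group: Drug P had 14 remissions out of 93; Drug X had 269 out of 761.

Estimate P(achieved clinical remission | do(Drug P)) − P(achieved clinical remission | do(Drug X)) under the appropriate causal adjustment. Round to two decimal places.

Stratifying would compare drugs among patients the drugs themselves sorted into inflammation score groups — a form of selection on an intermediate. The unconditioned pooled rates give the total causal effect.
The causal difference is the pooled difference: 0.623 − 0.419 = +0.204.

+0.20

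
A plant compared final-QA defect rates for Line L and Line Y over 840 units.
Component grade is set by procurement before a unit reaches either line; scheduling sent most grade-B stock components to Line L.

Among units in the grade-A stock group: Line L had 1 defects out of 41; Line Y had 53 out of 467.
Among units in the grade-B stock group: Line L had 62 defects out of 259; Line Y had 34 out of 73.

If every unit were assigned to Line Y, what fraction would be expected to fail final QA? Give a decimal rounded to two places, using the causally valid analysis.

0.25

Line L is lower inside every component grade stratum but Line Y is lower in aggregate. Whether to stratify depends on how component grade relates to the line.
The imbalance in component grade arose from how units were allocated, not from anything the line did; and component grade independently affects the outcome. The pooled gap is confounded — condition on component grade.
Standardising Line Y to the population component grade mix: 0.605·53/467 + 0.395·34/73 = 0.253.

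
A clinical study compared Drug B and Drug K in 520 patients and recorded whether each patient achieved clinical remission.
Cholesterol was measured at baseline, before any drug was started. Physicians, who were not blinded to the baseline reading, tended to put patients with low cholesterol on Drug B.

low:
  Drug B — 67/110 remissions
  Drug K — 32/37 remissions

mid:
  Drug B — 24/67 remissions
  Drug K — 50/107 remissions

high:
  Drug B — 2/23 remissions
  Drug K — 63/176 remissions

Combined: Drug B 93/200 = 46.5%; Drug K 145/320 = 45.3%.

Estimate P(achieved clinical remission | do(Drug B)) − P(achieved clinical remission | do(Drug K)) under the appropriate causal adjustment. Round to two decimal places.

Drug K is higher inside every cholesterol stratum but Drug B is higher in aggregate. Whether to stratify depends on how cholesterol relates to the drug.
The imbalance in cholesterol arose from how patients were allocated, not from anything the drug did; and cholesterol independently affects the outcome. The pooled gap is confounded — condition on cholesterol.
Adjusting over the population distribution of cholesterol: 0.283·(0.609−0.865) + 0.335·(0.358−0.467) + 0.383·(0.087−0.358) = -0.213.

-0.21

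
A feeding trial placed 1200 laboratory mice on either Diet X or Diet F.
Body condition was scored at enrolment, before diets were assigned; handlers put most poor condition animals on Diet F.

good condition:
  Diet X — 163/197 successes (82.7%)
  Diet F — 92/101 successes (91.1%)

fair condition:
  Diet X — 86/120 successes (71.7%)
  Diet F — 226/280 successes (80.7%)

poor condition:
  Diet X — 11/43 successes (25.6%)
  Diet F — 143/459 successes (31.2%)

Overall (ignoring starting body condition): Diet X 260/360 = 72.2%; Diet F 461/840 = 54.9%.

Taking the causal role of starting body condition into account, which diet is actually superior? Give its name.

Diet F

Within every starting body condition level Diet F has the higher rate, yet pooled Diet X does — Simpson's reversal.
Since starting body condition is a pre-existing factor (not a product of the diet) and it affects the outcome on its own, it is a confounder. The stratified rates, not the pooled rate, identify the causal effect.
Within each level — good condition: 82.7% vs 91.1%; fair condition: 71.7% vs 80.7%; poor condition: 25.6% vs 31.2% — Diet F is higher every time.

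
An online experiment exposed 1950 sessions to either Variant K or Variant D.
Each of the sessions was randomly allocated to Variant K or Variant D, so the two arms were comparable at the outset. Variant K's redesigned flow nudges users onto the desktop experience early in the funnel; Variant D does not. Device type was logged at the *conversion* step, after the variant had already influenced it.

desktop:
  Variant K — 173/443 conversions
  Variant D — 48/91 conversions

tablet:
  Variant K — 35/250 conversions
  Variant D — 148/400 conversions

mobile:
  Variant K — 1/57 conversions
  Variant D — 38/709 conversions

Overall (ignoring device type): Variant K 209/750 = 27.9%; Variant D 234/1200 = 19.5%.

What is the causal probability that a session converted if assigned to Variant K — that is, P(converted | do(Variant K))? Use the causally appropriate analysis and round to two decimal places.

Because the variant influences device type, device type is a post-treatment mediator, not a confounder. Stratifying on it would bias the estimate; the causal effect is the crude pooled difference.
So P(outcome | do(Variant K)) is just the pooled rate for Variant K: 209/750 = 0.279.

0.28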